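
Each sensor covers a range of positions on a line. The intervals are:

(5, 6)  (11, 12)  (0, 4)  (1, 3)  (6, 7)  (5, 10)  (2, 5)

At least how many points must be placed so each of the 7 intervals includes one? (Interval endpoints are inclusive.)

Process intervals by earliest right end; each time one isn't hit yet, stab at its right endpoint.
Sorted: [1,3] [0,4] [2,5] [5,6] [6,7] [5,10] [11,12]
{[1,3],[0,4],[2,5]} hit by 3; {[5,6],[6,7],[5,10]} hit by 6; {[11,12]} hit by 12.
Points: 3, 6, 12 (3 total).

3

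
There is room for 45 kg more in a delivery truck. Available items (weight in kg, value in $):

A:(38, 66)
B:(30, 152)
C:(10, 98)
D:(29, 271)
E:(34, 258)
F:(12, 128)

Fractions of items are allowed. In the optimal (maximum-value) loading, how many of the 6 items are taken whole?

2

Sort by value per unit weight and fill in that order.
Order: F (128/12=10.67) > C (98/10=9.80) > D (271/29=9.34) > E (258/34=7.59) > B (152/30=5.07) > A (66/38=1.74)
Fill: take F (12 @ 128) → take C (10 @ 98) → take 23/29 of D → 214.93; 45/45 used.
2 item(s) taken whole; one partial (take 23/29 of D).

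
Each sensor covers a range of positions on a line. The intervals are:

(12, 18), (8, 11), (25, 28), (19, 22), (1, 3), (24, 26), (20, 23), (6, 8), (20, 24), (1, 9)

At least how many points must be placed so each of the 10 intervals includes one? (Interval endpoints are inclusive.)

By right end: [1,3]  [6,8]  [1,9]  [8,11]  [12,18]  [19,22]  [20,23]  [20,24]  [24,26]  [25,28]
[1,3] uncovered → point at 3; [6,8] uncovered → point at 8; [12,18] uncovered → point at 18; [19,22] uncovered → point at 22; [24,26] uncovered → point at 26.
Points: 3, 8, 18, 22, 26 (5 total).

5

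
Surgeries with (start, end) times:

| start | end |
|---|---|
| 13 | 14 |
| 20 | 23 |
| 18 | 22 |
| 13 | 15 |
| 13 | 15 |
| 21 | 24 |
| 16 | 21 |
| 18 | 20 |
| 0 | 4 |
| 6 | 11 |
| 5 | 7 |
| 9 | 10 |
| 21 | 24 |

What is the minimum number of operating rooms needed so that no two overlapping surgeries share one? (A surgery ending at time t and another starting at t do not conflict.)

Count concurrent intervals with a sweep; the peak is the room count.
Events (time:±→running): 0:+→1 4:-→0 5:+→1 6:+→2 7:-→1 9:+→2 10:-→1 11:-→0 13:+→1 13:+→2 13:+→3 14:-→2 15:-→1 15:-→0 16:+→1 18:+→2 18:+→3 20:-→2 20:+→3 21:-→2 21:+→3 21:+→4 … peak 4.

4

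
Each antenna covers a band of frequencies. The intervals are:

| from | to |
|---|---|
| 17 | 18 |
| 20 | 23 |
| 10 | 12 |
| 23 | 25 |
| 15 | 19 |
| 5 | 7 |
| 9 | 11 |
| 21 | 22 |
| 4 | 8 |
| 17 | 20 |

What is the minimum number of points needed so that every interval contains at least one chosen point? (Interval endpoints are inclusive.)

5

Sorted: [5,7] [4,8] [9,11] [10,12] [17,18] [15,19] [17,20] [21,22] [20,23] [23,25]
{[5,7],[4,8]} hit by 7; {[9,11],[10,12]} hit by 11; {[17,18],[15,19],[17,20]} hit by 18; {[21,22],[20,23]} hit by 22; {[23,25]} hit by 25.
Points: 7, 11, 18, 22, 25 (5 total).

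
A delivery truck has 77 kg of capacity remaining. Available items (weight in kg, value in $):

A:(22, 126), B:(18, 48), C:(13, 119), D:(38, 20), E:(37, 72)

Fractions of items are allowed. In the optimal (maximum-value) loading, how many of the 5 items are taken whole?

3

Sort by value per unit weight and fill in that order.
Ratios (sorted): C 9.15, A 5.73, B 2.67, E 1.95, D 0.53
take C (13 @ 119); take A (22 @ 126); take B (18 @ 48); take 24/37 of E → 46.70. Capacity used 77/77.
3 item(s) taken whole; one partial (take 24/37 of E).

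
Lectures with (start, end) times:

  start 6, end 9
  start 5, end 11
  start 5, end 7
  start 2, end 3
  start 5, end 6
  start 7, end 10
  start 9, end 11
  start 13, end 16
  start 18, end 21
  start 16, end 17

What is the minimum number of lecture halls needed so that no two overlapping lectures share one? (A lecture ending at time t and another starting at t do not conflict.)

Count concurrent intervals with a sweep; the peak is the room count.
starts: [2, 5, 5, 5, 6, 7, 9, 13, 16, 18]
ends:   [3, 6, 7, 9, 10, 11, 11, 16, 17, 21]
s2→1 e3→0 s5→1 s5→2 s5→3  — peak 3.

3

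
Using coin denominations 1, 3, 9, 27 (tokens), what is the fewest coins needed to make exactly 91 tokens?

5

Use the largest denomination that fits, subtract, and repeat.
91 = 3×27 + 1×9 + 1×1
Total coins = 3 + 1 + 1 = 5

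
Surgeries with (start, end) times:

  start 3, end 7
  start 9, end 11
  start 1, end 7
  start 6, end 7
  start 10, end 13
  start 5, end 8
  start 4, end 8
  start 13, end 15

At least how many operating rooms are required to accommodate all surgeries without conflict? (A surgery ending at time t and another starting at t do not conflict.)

The answer is the maximum number of intervals overlapping at any instant.
Events (time:±→running): 1:+→1 3:+→2 4:+→3 5:+→4 6:+→5 … peak 5.

5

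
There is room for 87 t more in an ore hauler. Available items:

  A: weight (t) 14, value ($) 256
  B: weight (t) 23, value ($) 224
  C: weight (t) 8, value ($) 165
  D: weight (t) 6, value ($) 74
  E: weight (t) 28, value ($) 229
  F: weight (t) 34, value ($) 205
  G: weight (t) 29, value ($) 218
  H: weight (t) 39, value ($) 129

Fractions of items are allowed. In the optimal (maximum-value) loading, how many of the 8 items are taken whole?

5

Order: C (165/8=20.62) > A (256/14=18.29) > D (74/6=12.33) > B (224/23=9.74) > E (229/28=8.18) > G (218/29=7.52) > F (205/34=6.03) > H (129/39=3.31)
Fill: take C (8 @ 165) → take A (14 @ 256) → take D (6 @ 74) → take B (23 @ 224) → take E (28 @ 229) → take 8/29 of G → 60.14; 87/87 used.
5 item(s) taken whole; one partial (take 8/29 of G).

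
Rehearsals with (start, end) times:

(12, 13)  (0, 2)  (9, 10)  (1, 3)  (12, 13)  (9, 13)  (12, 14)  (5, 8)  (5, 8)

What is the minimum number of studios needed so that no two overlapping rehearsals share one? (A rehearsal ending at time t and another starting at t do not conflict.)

4

starts: [0, 1, 5, 5, 9, 9, 12, 12, 12]
ends:   [2, 3, 8, 8, 10, 13, 13, 13, 14]
s0→1 s1→2 e2→1 e3→0 s5→1 s5→2 e8→1 e8→0 s9→1 s9→2 e10→1 s12→2 s12→3 s12→4  — peak 4.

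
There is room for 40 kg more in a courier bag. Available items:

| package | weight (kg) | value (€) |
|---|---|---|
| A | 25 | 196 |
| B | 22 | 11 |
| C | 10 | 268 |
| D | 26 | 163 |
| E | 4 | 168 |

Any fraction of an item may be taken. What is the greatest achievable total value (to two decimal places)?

Greedy by value/weight ratio, highest first.
Order: E (168/4=42.00) > C (268/10=26.80) > A (196/25=7.84) > D (163/26=6.27) > B (11/22=0.50)
Fill: take E (4 @ 168) → take C (10 @ 268) → take A (25 @ 196) → take 1/26 of D → 6.27; 40/40 used.
Total value = 638.27

638.27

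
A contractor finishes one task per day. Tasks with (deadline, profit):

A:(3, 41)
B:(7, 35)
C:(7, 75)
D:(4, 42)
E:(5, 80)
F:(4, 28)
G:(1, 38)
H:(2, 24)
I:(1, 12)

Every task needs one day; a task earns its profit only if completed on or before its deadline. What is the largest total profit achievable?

339

Sort by profit descending; place each in the latest free slot ≤ its deadline.
Profit order: E=80 C=75 D=42 A=41 G=38 B=35 F=28 H=24 I=12
Assign: E→slot 5, C→slot 7, D→slot 4, A→slot 3, G→slot 1, B→slot 6, F→slot 2, H skipped, I skipped.
Slots: [1:G] [2:F] [3:A] [4:D] [5:E] [6:B] [7:C]
Profit = 38 + 28 + 41 + 42 + 80 + 35 + 75 = 339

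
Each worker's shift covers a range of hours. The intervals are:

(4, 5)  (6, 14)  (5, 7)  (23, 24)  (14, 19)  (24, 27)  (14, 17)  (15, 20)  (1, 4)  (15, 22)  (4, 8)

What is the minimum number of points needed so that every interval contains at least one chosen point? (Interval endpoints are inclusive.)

Sorted: [1,4] [4,5] [5,7] [4,8] [6,14] [14,17] [14,19] [15,20] [15,22] [23,24] [24,27]
{[1,4],[4,5]} hit by 4; {[5,7],[4,8],[6,14]} hit by 7; {[14,17],[14,19],[15,20],[15,22]} hit by 17; {[23,24],[24,27]} hit by 24.
Points: 4, 7, 17, 24 (4 total).

4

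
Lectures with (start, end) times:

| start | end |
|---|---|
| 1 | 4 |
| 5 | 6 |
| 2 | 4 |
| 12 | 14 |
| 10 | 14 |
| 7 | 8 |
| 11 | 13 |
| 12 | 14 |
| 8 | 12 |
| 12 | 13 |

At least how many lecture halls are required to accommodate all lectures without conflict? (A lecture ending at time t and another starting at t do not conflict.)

5

Events (time:±→running): 1:+→1 2:+→2 4:-→1 4:-→0 5:+→1 6:-→0 7:+→1 8:-→0 8:+→1 10:+→2 11:+→3 12:-→2 12:+→3 12:+→4 12:+→5 … peak 5.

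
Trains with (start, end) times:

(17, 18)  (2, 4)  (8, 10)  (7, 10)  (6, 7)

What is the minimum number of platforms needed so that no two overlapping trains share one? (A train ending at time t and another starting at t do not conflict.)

The answer is the maximum number of intervals overlapping at any instant.
starts: [2, 6, 7, 8, 17]
ends:   [4, 7, 10, 10, 18]
s2→1 e4→0 s6→1 e7→0 s7→1 s8→2  — peak 2.

2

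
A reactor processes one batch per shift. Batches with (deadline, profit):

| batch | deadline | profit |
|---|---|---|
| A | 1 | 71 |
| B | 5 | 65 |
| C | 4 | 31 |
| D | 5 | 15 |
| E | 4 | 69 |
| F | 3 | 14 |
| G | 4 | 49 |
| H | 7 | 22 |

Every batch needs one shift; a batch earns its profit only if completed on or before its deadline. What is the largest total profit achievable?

307

Take jobs in profit order; each goes to the latest open slot no later than its deadline.
By profit: A(d1,71), E(d4,69), B(d5,65), G(d4,49), C(d4,31), H(d7,22), D(d5,15), F(d3,14)
A→slot 1; E→slot 4; B→slot 5; G→slot 3; C→slot 2; H→slot 7; D skipped; F skipped.
Profit = 71 + 31 + 49 + 69 + 65 + 22 = 307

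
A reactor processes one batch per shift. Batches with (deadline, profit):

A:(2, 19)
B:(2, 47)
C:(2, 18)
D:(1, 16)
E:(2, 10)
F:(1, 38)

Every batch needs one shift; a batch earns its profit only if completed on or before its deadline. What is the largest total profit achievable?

85

By profit: B(d2,47), F(d1,38), A(d2,19), C(d2,18), D(d1,16), E(d2,10)
B→slot 2; F→slot 1; A skipped; C skipped; D skipped; E skipped.
Profit = 38 + 47 = 85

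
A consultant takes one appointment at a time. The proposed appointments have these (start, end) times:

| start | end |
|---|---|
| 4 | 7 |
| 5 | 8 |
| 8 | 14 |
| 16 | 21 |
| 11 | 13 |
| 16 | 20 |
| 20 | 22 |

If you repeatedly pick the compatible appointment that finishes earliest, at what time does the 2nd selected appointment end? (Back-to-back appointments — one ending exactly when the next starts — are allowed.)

Greedy by earliest finish: after sorting by end time, pick each interval compatible with the last pick.
Sorted by end: (4,7)  (5,8)  (11,13)  (8,14)  (16,20)  (16,21)  (20,22)
take (4,7); take (11,13); take (16,20); skip (16,21); take (20,22).
Selected: (4,7) (11,13) (16,20) (20,22)

13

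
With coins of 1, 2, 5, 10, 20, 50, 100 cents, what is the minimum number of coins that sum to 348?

8

Use the largest denomination that fits, subtract, and repeat.
348 = 3×100 + 2×20 + 1×5 + 1×2 + 1×1
Total coins = 3 + 2 + 1 + 1 + 1 = 8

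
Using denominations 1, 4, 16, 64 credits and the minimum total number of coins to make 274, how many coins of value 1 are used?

274 − 4×64→18 − 1×16→2 − 2×1→0
Count of 1: 2

2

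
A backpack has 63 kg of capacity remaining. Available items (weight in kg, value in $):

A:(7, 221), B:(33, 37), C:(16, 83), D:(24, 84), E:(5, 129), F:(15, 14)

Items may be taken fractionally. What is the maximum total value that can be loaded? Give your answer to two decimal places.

Sort by value per unit weight and fill in that order.
Order: A (221/7=31.57) > E (129/5=25.80) > C (83/16=5.19) > D (84/24=3.50) > B (37/33=1.12) > F (14/15=0.93)
Fill: take A (7 @ 221) → take E (5 @ 129) → take C (16 @ 83) → take D (24 @ 84) → take 11/33 of B → 12.33; 63/63 used.
Total value = 529.33

529.33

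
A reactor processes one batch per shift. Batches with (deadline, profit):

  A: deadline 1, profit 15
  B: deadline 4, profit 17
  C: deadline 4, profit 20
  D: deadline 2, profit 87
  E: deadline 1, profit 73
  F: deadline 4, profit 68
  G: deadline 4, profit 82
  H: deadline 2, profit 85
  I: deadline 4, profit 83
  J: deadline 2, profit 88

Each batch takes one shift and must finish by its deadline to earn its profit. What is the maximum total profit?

340

By profit: J(d2,88), D(d2,87), H(d2,85), I(d4,83), G(d4,82), E(d1,73), F(d4,68), C(d4,20), B(d4,17), A(d1,15)
J→slot 2; D→slot 1; H skipped; I→slot 4; G→slot 3; E skipped; F skipped; C skipped; B skipped; A skipped.
Profit = 87 + 88 + 82 + 83 = 340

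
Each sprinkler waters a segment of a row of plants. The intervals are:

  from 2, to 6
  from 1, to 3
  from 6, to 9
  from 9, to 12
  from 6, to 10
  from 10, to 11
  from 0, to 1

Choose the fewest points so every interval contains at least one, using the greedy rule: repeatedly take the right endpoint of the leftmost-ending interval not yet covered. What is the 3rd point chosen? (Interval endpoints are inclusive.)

Process intervals by earliest right end; each time one isn't hit yet, stab at its right endpoint.
Sorted: [0,1] [1,3] [2,6] [6,9] [6,10] [10,11] [9,12]
{[0,1],[1,3]} hit by 1; {[2,6],[6,9],[6,10]} hit by 6; {[10,11],[9,12]} hit by 11.
Points: 1, 6, 11 (3 total).

11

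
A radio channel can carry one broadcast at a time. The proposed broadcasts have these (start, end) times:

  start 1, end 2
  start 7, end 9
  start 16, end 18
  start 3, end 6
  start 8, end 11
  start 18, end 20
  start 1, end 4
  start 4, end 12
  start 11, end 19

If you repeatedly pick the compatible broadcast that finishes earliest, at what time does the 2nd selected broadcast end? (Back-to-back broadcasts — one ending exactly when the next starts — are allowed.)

Sort by end time and greedily take each interval whose start is ≥ the last chosen end.
Sorted by end: (1,2)  (1,4)  (3,6)  (7,9)  (8,11)  (4,12)  (16,18)  (11,19)  (18,20)
take (1,2); take (3,6); take (7,9); skip (4,12); take (16,18); take (18,20).
Selected: (1,2) (3,6) (7,9) (16,18) (18,20)

6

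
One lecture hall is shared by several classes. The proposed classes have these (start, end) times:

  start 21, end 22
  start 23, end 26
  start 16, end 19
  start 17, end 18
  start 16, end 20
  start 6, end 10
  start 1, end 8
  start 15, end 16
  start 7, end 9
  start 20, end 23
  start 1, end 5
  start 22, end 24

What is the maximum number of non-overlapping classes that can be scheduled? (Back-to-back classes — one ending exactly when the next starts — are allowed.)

By end time: (1,5), (1,8), (7,9), (6,10), (15,16), (17,18), (16,19), (16,20), (21,22), (20,23), (22,24), (23,26).
Pick (1,5); next start ≥ 5 → (7,9); next start ≥ 9 → (15,16); next start ≥ 16 → (17,18); next start ≥ 18 → (21,22); next start ≥ 22 → (22,24).
Selected 6 classes.

6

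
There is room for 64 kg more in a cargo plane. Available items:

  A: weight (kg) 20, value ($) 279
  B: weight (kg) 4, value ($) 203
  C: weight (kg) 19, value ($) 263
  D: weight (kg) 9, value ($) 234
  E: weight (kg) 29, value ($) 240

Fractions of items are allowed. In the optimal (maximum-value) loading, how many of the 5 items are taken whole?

4

Greedy by value/weight ratio, highest first.
Order: B (203/4=50.75) > D (234/9=26.00) > A (279/20=13.95) > C (263/19=13.84) > E (240/29=8.28)
Fill: take B (4 @ 203) → take D (9 @ 234) → take A (20 @ 279) → take C (19 @ 263) → take 12/29 of E → 99.31; 64/64 used.
4 item(s) taken whole; one partial (take 12/29 of E).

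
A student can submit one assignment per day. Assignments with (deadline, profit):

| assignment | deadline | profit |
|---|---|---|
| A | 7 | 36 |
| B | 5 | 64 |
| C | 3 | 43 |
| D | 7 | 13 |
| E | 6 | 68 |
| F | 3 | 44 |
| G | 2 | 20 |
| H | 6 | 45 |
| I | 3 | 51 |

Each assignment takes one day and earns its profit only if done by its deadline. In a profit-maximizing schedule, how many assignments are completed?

7

Take jobs in profit order; each goes to the latest open slot no later than its deadline.
Profit order: E=68 B=64 I=51 H=45 F=44 C=43 A=36 G=20 D=13
Assign: E→slot 6, B→slot 5, I→slot 3, H→slot 4, F→slot 2, C→slot 1, A→slot 7, G skipped, D skipped.
Slots: [1:C] [2:F] [3:I] [4:H] [5:B] [6:E] [7:A]
7 of 9 scheduled.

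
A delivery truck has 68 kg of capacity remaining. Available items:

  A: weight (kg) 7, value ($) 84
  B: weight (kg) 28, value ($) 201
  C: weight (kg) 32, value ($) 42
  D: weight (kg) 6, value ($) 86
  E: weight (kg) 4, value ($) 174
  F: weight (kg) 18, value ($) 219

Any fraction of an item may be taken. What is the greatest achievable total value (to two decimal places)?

770.56

Sort by value per unit weight and fill in that order.
Order: E (174/4=43.50) > D (86/6=14.33) > F (219/18=12.17) > A (84/7=12.00) > B (201/28=7.18) > C (42/32=1.31)
Fill: take E (4 @ 174) → take D (6 @ 86) → take F (18 @ 219) → take A (7 @ 84) → take B (28 @ 201) → take 5/32 of C → 6.56; 68/68 used.
Total value = 770.56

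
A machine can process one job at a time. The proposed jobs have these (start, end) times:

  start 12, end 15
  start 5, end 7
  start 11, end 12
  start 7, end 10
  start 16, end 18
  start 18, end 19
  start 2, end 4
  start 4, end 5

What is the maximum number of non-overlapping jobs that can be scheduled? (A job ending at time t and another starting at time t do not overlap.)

8

Sort by end time and greedily take each interval whose start is ≥ the last chosen end.
Sorted by end: (2,4)  (4,5)  (5,7)  (7,10)  (11,12)  (12,15)  (16,18)  (18,19)
take (2,4); take (4,5); take (5,7); take (7,10); take (11,12); take (12,15); take (16,18); take (18,19).
Selected 8 jobs.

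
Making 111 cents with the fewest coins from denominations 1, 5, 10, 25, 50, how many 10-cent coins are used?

1

Use the largest denomination that fits, subtract, and repeat.
111 − 2×50→11 − 1×10→1 − 1×1→0
Count of 10: 1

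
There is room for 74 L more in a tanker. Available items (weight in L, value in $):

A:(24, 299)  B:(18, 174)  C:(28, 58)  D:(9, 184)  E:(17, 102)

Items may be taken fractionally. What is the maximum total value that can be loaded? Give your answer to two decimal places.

Greedy by value/weight ratio, highest first.
Order: D (184/9=20.44) > A (299/24=12.46) > B (174/18=9.67) > E (102/17=6.00) > C (58/28=2.07)
Fill: take D (9 @ 184) → take A (24 @ 299) → take B (18 @ 174) → take E (17 @ 102) → take 6/28 of C → 12.43; 74/74 used.
Total value = 771.43

771.43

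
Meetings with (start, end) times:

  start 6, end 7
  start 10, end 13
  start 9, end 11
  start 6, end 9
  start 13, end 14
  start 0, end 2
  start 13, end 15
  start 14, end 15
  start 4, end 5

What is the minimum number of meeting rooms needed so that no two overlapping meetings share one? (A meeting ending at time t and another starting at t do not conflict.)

Count concurrent intervals with a sweep; the peak is the room count.
starts: [0, 4, 6, 6, 9, 10, 13, 13, 14]
ends:   [2, 5, 7, 9, 11, 13, 14, 15, 15]
s0→1 e2→0 s4→1 e5→0 s6→1 s6→2  — peak 2.

2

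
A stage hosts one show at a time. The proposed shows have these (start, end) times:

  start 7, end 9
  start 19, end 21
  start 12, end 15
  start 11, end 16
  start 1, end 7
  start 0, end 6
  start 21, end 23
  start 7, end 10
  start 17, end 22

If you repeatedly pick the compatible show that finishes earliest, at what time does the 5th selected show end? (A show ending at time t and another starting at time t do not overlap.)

23

Greedy by earliest finish: after sorting by end time, pick each interval compatible with the last pick.
By end time: (0,6), (1,7), (7,9), (7,10), (12,15), (11,16), (19,21), (17,22), (21,23).
Pick (0,6); next start ≥ 6 → (7,9); next start ≥ 9 → (12,15); next start ≥ 15 → (19,21); next start ≥ 21 → (21,23).
Selected: (0,6) (7,9) (12,15) (19,21) (21,23)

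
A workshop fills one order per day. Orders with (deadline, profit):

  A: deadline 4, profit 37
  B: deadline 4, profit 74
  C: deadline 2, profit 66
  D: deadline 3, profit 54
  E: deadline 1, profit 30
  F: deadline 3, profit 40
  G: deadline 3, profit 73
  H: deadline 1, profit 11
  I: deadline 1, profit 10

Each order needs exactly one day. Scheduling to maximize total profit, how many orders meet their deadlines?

By profit: B(d4,74), G(d3,73), C(d2,66), D(d3,54), F(d3,40), A(d4,37), E(d1,30), H(d1,11), I(d1,10)
B→slot 4; G→slot 3; C→slot 2; D→slot 1; F skipped; A skipped; E skipped; H skipped; I skipped.
4 of 9 scheduled.

4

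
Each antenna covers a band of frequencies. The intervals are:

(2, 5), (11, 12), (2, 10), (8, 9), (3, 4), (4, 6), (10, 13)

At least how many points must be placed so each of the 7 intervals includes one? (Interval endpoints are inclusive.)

3

Sort by right endpoint; whenever an interval is uncovered, place a point at its right end.
Sorted: [3,4] [2,5] [4,6] [8,9] [2,10] [11,12] [10,13]
{[3,4],[2,5],[4,6]} hit by 4; {[8,9],[2,10]} hit by 9; {[11,12],[10,13]} hit by 12.
Points: 4, 9, 12 (3 total).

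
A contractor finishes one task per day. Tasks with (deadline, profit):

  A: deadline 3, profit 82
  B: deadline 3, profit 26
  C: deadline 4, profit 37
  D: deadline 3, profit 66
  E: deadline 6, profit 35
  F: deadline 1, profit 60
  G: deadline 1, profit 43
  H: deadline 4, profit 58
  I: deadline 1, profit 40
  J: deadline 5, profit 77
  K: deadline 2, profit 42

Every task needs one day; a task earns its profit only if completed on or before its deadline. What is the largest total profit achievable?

378

Profit order: A=82 J=77 D=66 F=60 H=58 G=43 K=42 I=40 C=37 E=35 B=26
Assign: A→slot 3, J→slot 5, D→slot 2, F→slot 1, H→slot 4, G skipped, K skipped, I skipped, C skipped, E→slot 6, B skipped.
Slots: [1:F] [2:D] [3:A] [4:H] [5:J] [6:E]
Profit = 60 + 66 + 82 + 58 + 77 + 35 = 378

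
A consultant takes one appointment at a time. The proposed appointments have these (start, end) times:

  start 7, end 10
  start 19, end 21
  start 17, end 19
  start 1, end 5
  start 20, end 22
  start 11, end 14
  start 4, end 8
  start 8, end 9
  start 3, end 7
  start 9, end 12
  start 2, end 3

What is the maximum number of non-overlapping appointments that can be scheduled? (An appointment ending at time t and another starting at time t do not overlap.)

Order by finish time; keep every interval that doesn't clash with the previous kept one.
By end time: (2,3), (1,5), (3,7), (4,8), (8,9), (7,10), (9,12), (11,14), (17,19), (19,21), (20,22).
Pick (2,3); next start ≥ 3 → (3,7); next start ≥ 7 → (8,9); next start ≥ 9 → (9,12); next start ≥ 12 → (17,19); next start ≥ 19 → (19,21).
Selected 6 appointments.

6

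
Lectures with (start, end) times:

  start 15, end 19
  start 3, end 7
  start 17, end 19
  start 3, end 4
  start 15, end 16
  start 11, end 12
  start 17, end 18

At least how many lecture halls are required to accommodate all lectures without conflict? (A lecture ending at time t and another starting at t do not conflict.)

3

Count concurrent intervals with a sweep; the peak is the room count.
starts: [3, 3, 11, 15, 15, 17, 17]
ends:   [4, 7, 12, 16, 18, 19, 19]
s3→1 s3→2 e4→1 e7→0 s11→1 e12→0 s15→1 s15→2 e16→1 s17→2 s17→3  — peak 3.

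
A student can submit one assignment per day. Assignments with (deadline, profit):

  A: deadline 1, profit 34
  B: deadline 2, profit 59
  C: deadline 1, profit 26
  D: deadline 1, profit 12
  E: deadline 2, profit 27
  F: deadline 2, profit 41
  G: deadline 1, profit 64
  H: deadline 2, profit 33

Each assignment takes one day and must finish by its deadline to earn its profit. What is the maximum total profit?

123

Sort by profit descending; place each in the latest free slot ≤ its deadline.
Profit order: G=64 B=59 F=41 A=34 H=33 E=27 C=26 D=12
Assign: G→slot 1, B→slot 2, F skipped, A skipped, H skipped, E skipped, C skipped, D skipped.
Slots: [1:G] [2:B]
Profit = 64 + 59 = 123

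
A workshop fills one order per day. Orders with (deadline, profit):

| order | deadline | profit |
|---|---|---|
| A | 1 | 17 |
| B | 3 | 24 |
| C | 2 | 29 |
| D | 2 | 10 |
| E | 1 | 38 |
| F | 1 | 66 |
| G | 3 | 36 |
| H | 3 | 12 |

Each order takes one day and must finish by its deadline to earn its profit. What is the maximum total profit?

Sort by profit descending; place each in the latest free slot ≤ its deadline.
Profit order: F=66 E=38 G=36 C=29 B=24 A=17 H=12 D=10
Assign: F→slot 1, E skipped, G→slot 3, C→slot 2, B skipped, A skipped, H skipped, D skipped.
Slots: [1:F] [2:C] [3:G]
Profit = 66 + 29 + 36 = 131

131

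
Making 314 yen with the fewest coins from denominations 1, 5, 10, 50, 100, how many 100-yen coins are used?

314 − 3×100→14 − 1×10→4 − 4×1→0
Count of 100: 3

3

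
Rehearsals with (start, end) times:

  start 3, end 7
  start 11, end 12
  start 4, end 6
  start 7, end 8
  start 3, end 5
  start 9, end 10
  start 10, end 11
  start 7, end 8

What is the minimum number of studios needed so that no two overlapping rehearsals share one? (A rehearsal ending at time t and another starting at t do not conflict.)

The answer is the maximum number of intervals overlapping at any instant.
Events (time:±→running): 3:+→1 3:+→2 4:+→3 … peak 3.

3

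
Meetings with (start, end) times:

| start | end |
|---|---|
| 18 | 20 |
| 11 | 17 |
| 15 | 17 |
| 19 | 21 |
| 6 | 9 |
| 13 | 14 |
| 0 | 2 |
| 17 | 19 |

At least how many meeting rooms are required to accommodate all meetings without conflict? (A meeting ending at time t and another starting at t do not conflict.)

2

Count concurrent intervals with a sweep; the peak is the room count.
Events (time:±→running): 0:+→1 2:-→0 6:+→1 9:-→0 11:+→1 13:+→2 … peak 2.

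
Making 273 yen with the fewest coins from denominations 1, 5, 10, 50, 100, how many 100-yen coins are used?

Greedy: take as many of the largest coin as possible, then repeat with the remainder.
273 = 2×100 + 1×50 + 2×10 + 3×1
Count of 100: 2

2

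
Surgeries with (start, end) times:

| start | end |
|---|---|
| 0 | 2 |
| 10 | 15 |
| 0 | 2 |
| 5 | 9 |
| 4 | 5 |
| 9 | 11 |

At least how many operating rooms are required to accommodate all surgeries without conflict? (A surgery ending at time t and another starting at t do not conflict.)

Count concurrent intervals with a sweep; the peak is the room count.
Events (time:±→running): 0:+→1 0:+→2 … peak 2.

2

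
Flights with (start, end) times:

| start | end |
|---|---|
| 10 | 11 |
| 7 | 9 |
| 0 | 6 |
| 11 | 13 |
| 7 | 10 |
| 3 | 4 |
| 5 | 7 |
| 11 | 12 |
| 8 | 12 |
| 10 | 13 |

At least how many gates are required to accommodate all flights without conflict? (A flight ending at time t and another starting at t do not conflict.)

The answer is the maximum number of intervals overlapping at any instant.
Events (time:±→running): 0:+→1 3:+→2 4:-→1 5:+→2 6:-→1 7:-→0 7:+→1 7:+→2 8:+→3 9:-→2 10:-→1 10:+→2 10:+→3 11:-→2 11:+→3 11:+→4 … peak 4.

4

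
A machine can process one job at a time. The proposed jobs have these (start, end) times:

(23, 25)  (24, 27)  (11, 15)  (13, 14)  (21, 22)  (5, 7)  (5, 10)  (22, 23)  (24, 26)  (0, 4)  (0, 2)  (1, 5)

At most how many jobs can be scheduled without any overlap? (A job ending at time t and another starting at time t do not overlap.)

Sort by end time and greedily take each interval whose start is ≥ the last chosen end.
By end time: (0,2), (0,4), (1,5), (5,7), (5,10), (13,14), (11,15), (21,22), (22,23), (23,25), (24,26), (24,27).
Pick (0,2); next start ≥ 2 → (5,7); next start ≥ 7 → (13,14); next start ≥ 14 → (21,22); next start ≥ 22 → (22,23); next start ≥ 23 → (23,25).
Selected 6 jobs.

6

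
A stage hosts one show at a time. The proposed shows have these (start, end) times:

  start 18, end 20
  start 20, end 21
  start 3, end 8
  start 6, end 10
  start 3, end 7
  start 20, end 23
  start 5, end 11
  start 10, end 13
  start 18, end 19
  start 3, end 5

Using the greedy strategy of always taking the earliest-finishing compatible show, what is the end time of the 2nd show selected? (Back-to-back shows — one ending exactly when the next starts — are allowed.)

10

Sort by end time and greedily take each interval whose start is ≥ the last chosen end.
By end time: (3,5), (3,7), (3,8), (6,10), (5,11), (10,13), (18,19), (18,20), (20,21), (20,23).
Pick (3,5); next start ≥ 5 → (6,10); next start ≥ 10 → (10,13); next start ≥ 13 → (18,19); next start ≥ 19 → (20,21).
Selected: (3,5) (6,10) (10,13) (18,19) (20,21)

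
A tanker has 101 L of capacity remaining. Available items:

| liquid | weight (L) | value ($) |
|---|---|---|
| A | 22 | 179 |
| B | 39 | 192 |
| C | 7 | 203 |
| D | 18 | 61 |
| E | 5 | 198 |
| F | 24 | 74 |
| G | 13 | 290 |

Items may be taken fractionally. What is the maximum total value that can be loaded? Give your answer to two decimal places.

1112.83

Order: E (198/5=39.60) > C (203/7=29.00) > G (290/13=22.31) > A (179/22=8.14) > B (192/39=4.92) > D (61/18=3.39) > F (74/24=3.08)
Fill: take E (5 @ 198) → take C (7 @ 203) → take G (13 @ 290) → take A (22 @ 179) → take B (39 @ 192) → take 15/18 of D → 50.83; 101/101 used.
Total value = 1112.83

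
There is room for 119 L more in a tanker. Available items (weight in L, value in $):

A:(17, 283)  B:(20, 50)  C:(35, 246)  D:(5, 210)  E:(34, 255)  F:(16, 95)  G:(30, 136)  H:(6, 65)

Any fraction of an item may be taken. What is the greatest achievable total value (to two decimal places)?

Sort by value per unit weight and fill in that order.
Ratios (sorted): D 42.00, A 16.65, H 10.83, E 7.50, C 7.03, F 5.94, G 4.53, B 2.50
take D (5 @ 210); take A (17 @ 283); take H (6 @ 65); take E (34 @ 255); take C (35 @ 246); take F (16 @ 95); take 6/30 of G → 27.20. Capacity used 119/119.
Total value = 1181.20

1181.20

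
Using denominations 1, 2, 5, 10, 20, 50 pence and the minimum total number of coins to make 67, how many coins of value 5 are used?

1

67 − 1×50→17 − 1×10→7 − 1×5→2 − 1×2→0
Count of 5: 1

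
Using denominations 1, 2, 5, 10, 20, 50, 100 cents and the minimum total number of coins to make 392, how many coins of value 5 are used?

0

392 = 3×100 + 1×50 + 2×20 + 1×2
Count of 5: 0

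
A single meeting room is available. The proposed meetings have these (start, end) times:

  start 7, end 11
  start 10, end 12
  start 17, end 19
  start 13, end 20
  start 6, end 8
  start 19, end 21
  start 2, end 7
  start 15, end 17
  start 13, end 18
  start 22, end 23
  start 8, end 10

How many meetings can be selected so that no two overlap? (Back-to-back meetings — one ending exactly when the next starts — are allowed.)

7

Sorted by end: (2,7)  (6,8)  (8,10)  (7,11)  (10,12)  (15,17)  (13,18)  (17,19)  (13,20)  (19,21)  (22,23)
take (2,7); take (8,10); take (10,12); take (15,17); take (17,19); take (19,21); take (22,23).
Selected 7 meetings.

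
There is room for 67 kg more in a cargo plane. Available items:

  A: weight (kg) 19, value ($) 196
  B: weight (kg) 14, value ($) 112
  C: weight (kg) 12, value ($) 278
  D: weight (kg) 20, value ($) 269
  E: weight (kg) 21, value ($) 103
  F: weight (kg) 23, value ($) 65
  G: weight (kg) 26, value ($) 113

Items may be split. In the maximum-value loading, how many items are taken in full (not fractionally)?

Greedy by value/weight ratio, highest first.
Ratios (sorted): C 23.17, D 13.45, A 10.32, B 8.00, E 4.90, G 4.35, F 2.83
take C (12 @ 278); take D (20 @ 269); take A (19 @ 196); take B (14 @ 112); take 2/21 of E → 9.81. Capacity used 67/67.
4 item(s) taken whole; one partial (take 2/21 of E).

4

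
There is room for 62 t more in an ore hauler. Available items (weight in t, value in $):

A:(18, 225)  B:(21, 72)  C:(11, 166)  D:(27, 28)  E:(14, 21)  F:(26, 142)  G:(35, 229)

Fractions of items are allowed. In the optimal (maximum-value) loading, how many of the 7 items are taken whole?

2

Greedy by value/weight ratio, highest first.
Order: C (166/11=15.09) > A (225/18=12.50) > G (229/35=6.54) > F (142/26=5.46) > B (72/21=3.43) > E (21/14=1.50) > D (28/27=1.04)
Fill: take C (11 @ 166) → take A (18 @ 225) → take 33/35 of G → 215.91; 62/62 used.
2 item(s) taken whole; one partial (take 33/35 of G).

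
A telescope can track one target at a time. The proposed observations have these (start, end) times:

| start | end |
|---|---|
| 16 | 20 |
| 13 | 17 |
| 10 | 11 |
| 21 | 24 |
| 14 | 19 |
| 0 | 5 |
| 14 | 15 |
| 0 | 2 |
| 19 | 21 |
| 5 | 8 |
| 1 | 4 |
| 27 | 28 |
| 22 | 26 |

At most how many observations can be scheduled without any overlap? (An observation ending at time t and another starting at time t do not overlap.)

7

Sorted by end: (0,2)  (1,4)  (0,5)  (5,8)  (10,11)  (14,15)  (13,17)  (14,19)  (16,20)  (19,21)  (21,24)  (22,26)  (27,28)
take (0,2); skip (1,4); take (5,8); take (10,11); take (14,15); skip (14,19); take (16,20); take (21,24); take (27,28).
Selected 7 observations.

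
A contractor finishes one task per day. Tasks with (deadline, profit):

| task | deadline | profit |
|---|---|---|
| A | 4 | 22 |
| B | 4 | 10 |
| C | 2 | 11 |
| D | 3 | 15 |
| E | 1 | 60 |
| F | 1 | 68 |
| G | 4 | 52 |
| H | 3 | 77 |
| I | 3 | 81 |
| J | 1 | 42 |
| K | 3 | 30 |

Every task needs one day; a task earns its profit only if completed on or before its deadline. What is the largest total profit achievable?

278

Sort by profit descending; place each in the latest free slot ≤ its deadline.
By profit: I(d3,81), H(d3,77), F(d1,68), E(d1,60), G(d4,52), J(d1,42), K(d3,30), A(d4,22), D(d3,15), C(d2,11), B(d4,10)
I→slot 3; H→slot 2; F→slot 1; E skipped; G→slot 4; J skipped; K skipped; A skipped; D skipped; C skipped; B skipped.
Profit = 68 + 77 + 81 + 52 = 278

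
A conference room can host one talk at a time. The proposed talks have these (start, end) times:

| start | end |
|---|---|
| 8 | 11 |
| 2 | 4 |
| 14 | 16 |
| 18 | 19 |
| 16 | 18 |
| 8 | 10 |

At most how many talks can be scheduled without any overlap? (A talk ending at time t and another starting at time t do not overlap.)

Greedy by earliest finish: after sorting by end time, pick each interval compatible with the last pick.
Sorted by end: (2,4)  (8,10)  (8,11)  (14,16)  (16,18)  (18,19)
take (2,4); take (8,10); take (14,16); take (16,18); take (18,19).
Selected 5 talks.

5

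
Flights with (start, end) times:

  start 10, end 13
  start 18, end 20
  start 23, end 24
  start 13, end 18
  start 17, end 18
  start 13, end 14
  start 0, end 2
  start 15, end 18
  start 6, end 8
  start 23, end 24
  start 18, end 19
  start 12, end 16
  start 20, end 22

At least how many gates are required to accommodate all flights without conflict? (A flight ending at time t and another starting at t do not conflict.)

3

starts: [0, 6, 10, 12, 13, 13, 15, 17, 18, 18, 20, 23, 23]
ends:   [2, 8, 13, 14, 16, 18, 18, 18, 19, 20, 22, 24, 24]
s0→1 e2→0 s6→1 e8→0 s10→1 s12→2 e13→1 s13→2 s13→3  — peak 3.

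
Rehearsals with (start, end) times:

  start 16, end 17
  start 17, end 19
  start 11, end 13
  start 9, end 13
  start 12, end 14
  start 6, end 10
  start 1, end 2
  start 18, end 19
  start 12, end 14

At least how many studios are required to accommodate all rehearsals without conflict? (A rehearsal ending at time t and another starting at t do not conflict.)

The answer is the maximum number of intervals overlapping at any instant.
Events (time:±→running): 1:+→1 2:-→0 6:+→1 9:+→2 10:-→1 11:+→2 12:+→3 12:+→4 … peak 4.

4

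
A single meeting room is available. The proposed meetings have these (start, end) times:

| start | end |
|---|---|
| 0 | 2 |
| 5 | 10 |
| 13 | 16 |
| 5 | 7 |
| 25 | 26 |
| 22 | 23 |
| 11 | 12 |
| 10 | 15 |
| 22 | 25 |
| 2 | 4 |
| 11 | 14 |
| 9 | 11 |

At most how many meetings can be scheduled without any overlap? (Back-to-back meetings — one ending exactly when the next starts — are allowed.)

By end time: (0,2), (2,4), (5,7), (5,10), (9,11), (11,12), (11,14), (10,15), (13,16), (22,23), (22,25), (25,26).
Pick (0,2); next start ≥ 2 → (2,4); next start ≥ 4 → (5,7); next start ≥ 7 → (9,11); next start ≥ 11 → (11,12); next start ≥ 12 → (13,16); next start ≥ 16 → (22,23); next start ≥ 23 → (25,26).
Selected 8 meetings.

8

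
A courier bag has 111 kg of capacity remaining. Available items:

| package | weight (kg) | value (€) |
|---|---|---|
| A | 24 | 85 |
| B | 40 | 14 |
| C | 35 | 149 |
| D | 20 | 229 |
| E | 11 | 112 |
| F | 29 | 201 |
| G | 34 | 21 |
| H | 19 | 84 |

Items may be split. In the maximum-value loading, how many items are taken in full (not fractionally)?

4

Ratios (sorted): D 11.45, E 10.18, F 6.93, H 4.42, C 4.26, A 3.54, G 0.62, B 0.35
take D (20 @ 229); take E (11 @ 112); take F (29 @ 201); take H (19 @ 84); take 32/35 of C → 136.23. Capacity used 111/111.
4 item(s) taken whole; one partial (take 32/35 of C).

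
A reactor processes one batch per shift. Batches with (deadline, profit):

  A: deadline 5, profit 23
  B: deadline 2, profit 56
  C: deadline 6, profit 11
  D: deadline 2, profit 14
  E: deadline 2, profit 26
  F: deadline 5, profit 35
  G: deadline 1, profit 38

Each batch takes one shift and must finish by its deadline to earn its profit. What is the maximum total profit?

163

Sort by profit descending; place each in the latest free slot ≤ its deadline.
By profit: B(d2,56), G(d1,38), F(d5,35), E(d2,26), A(d5,23), D(d2,14), C(d6,11)
B→slot 2; G→slot 1; F→slot 5; E skipped; A→slot 4; D skipped; C→slot 6.
Profit = 38 + 56 + 23 + 35 + 11 = 163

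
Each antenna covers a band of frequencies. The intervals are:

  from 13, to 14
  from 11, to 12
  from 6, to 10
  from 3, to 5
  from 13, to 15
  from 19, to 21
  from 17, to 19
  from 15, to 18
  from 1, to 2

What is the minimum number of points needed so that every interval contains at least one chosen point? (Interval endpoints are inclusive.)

Process intervals by earliest right end; each time one isn't hit yet, stab at its right endpoint.
Sorted: [1,2] [3,5] [6,10] [11,12] [13,14] [13,15] [15,18] [17,19] [19,21]
{[1,2]} hit by 2; {[3,5]} hit by 5; {[6,10]} hit by 10; {[11,12]} hit by 12; {[13,14],[13,15]} hit by 14; {[15,18],[17,19]} hit by 18; {[19,21]} hit by 21.
Points: 2, 5, 10, 12, 14, 18, 21 (7 total).

7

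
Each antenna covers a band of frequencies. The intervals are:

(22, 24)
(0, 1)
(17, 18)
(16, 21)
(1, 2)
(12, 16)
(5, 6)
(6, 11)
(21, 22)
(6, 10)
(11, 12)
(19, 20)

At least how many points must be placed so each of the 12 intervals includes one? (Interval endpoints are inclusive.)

Sorted: [0,1] [1,2] [5,6] [6,10] [6,11] [11,12] [12,16] [17,18] [19,20] [16,21] [21,22] [22,24]
{[0,1],[1,2]} hit by 1; {[5,6],[6,10],[6,11]} hit by 6; {[11,12],[12,16]} hit by 12; {[17,18]} hit by 18; {[19,20],[16,21]} hit by 20; {[21,22],[22,24]} hit by 22.
Points: 1, 6, 12, 18, 20, 22 (6 total).

6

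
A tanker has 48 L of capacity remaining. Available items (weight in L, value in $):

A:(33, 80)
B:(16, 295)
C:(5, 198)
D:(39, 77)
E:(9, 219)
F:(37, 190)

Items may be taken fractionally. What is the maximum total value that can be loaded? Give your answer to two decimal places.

Sort by value per unit weight and fill in that order.
Ratios (sorted): C 39.60, E 24.33, B 18.44, F 5.14, A 2.42, D 1.97
take C (5 @ 198); take E (9 @ 219); take B (16 @ 295); take 18/37 of F → 92.43. Capacity used 48/48.
Total value = 804.43

804.43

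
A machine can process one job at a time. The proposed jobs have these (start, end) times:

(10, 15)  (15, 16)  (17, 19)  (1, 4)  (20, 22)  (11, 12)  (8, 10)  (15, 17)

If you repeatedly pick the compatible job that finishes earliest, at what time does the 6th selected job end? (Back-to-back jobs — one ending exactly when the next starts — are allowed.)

Sort by end time and greedily take each interval whose start is ≥ the last chosen end.
Sorted by end: (1,4)  (8,10)  (11,12)  (10,15)  (15,16)  (15,17)  (17,19)  (20,22)
take (1,4); take (8,10); take (11,12); skip (10,15); take (15,16); skip (15,17); take (17,19); take (20,22).
Selected: (1,4) (8,10) (11,12) (15,16) (17,19) (20,22)

22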